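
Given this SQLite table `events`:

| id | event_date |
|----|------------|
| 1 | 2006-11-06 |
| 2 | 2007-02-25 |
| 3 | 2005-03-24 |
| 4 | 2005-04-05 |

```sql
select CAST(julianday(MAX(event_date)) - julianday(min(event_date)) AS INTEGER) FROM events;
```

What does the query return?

703

MIN = 2005-03-24, MAX = 2007-02-25.
7 days remain in March 2005 after the 24th (31 − 24).
Full months from April 2005 through January 2007 contribute their day counts.
Then 25 days into February 2007.
Total: 7 + 30 + 31 + 30 + 31 + 31 + 30 + 31 + 30 + 31 + 31 + 28 + 31 + 30 + 31 + 30 + 31 + 31 + 30 + 31 + 30 + 31 + 31 + 25 = 703.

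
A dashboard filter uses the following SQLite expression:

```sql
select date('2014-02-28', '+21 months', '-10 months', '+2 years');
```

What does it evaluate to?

Adding +21 months to 2014-02-28 gives 2015-11-28.
Adding -10 months to 2015-11-28 gives 2015-01-28.
Adding +2 years to 2015-01-28 gives 2017-01-28.

2017-01-28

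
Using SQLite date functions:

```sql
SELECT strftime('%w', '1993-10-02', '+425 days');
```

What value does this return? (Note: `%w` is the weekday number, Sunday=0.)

First apply '+425 days': 1993-10-02 → 1994-12-01.
1994-12-01 is a Thursday; with Sunday=0 that is 4.

4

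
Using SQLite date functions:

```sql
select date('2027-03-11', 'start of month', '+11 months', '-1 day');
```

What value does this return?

2028-01-31

`start of month` rewinds 2027-03-11 to 2027-03-01.
Adding +11 months to 2027-03-01 gives 2028-02-01.
Going back 1 day from 2028-02-01 reaches 2028-01-31 (last day of January, 31 days).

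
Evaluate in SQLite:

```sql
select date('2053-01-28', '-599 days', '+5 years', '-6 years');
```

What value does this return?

Applying '-599 days' to 2053-01-28: counting 599 days back gives 2051-06-09.
Adding +5 years to 2051-06-09 gives 2056-06-09.
Adding -6 years to 2056-06-09 gives 2050-06-09.

2050-06-09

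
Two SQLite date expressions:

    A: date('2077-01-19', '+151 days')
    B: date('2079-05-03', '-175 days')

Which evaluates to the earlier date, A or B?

A = 2077-06-19.
B = 2078-11-09.
A is earlier.

A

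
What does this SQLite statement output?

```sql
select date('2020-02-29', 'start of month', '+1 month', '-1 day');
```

2020-02-29

`start of month` rewinds 2020-02-29 to 2020-02-01.
Adding +1 month to 2020-02-01 gives 2020-03-01.
Going back 1 day from 2020-03-01 reaches 2020-02-29 (last day of February, 29 days).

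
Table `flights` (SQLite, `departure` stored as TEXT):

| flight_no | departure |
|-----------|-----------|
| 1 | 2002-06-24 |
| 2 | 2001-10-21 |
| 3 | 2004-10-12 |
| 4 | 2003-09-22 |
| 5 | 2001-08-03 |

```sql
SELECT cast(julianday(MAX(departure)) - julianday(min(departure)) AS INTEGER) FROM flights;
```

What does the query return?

1166

MIN = 2001-08-03, MAX = 2004-10-12.
28 days remain in August 2001 after the 3rd (31 − 3).
Full months from September 2001 through September 2004 contribute their day counts.
Then 12 days into October 2004.
Total: 28 + 30 + 31 + 30 + 31 + 31 + 28 + 31 + 30 + 31 + 30 + 31 + 31 + 30 + 31 + 30 + 31 + 31 + 28 + 31 + 30 + 31 + 30 + 31 + 31 + 30 + 31 + 30 + 31 + 31 + 29 + 31 + 30 + 31 + 30 + 31 + 31 + 30 + 12 = 1166.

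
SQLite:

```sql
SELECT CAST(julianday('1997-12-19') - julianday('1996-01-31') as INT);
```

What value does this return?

0 days remain in January 1996 after the 31st (31 − 31).
Full months from February 1996 through November 1997 contribute their day counts.
Then 19 days into December 1997.
Total: 0 + 29 + 31 + 30 + 31 + 30 + 31 + 31 + 30 + 31 + 30 + 31 + 31 + 28 + 31 + 30 + 31 + 30 + 31 + 31 + 30 + 31 + 30 + 19 = 688.

688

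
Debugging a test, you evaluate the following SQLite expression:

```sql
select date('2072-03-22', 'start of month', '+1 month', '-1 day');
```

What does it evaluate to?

`start of month` rewinds 2072-03-22 to 2072-03-01.
Adding +1 month to 2072-03-01 gives 2072-04-01.
Going back 1 day from 2072-04-01 reaches 2072-03-31 (last day of March, 31 days).

2072-03-31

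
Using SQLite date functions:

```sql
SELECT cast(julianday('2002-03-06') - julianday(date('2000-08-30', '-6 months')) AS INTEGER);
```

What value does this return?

Adding -6 months to 2000-08-30 targets 2000-02-30. February 2000 has only 29 days, so SQLite normalizes the 1-day overflow forward to 2000-03-01.
30 days remain in March 2000 after the 1st (31 − 1).
Full months from April 2000 through February 2002 contribute their day counts.
Then 6 days into March 2002.
Total: 30 + 30 + 31 + 30 + 31 + 31 + 30 + 31 + 30 + 31 + 31 + 28 + 31 + 30 + 31 + 30 + 31 + 31 + 30 + 31 + 30 + 31 + 31 + 28 + 6 = 735.

735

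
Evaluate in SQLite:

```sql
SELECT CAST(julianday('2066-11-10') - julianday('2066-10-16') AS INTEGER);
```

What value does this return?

25

15 days remain in October 2066 after the 16th (31 − 16).
Then 10 days into November 2066.
Total: 15 + 10 = 25.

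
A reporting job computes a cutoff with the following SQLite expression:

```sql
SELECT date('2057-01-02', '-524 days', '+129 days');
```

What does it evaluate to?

2055-12-04

Applying '-524 days' to 2057-01-02: counting 524 days back gives 2055-07-28.
Applying '+129 days' to 2055-07-28: counting 129 days forward gives 2055-12-04.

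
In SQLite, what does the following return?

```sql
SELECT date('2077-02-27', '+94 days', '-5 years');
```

Applying '+94 days' to 2077-02-27: counting 94 days forward gives 2077-06-01.
Adding -5 years to 2077-06-01 gives 2072-06-01.

2072-06-01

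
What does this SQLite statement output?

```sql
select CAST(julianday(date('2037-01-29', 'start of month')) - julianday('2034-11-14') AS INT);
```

`start of month` rewinds 2037-01-29 to 2037-01-01.
16 days remain in November 2034 after the 14th (30 − 14).
Full months from December 2034 through December 2036 contribute their day counts.
Then 1 day into January 2037.
Total: 16 + 31 + 31 + 28 + 31 + 30 + 31 + 30 + 31 + 31 + 30 + 31 + 30 + 31 + 31 + 29 + 31 + 30 + 31 + 30 + 31 + 31 + 30 + 31 + 30 + 31 + 1 = 779.

779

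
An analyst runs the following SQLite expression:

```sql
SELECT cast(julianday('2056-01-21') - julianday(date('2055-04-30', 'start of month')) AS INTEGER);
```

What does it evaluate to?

`start of month` rewinds 2055-04-30 to 2055-04-01.
29 days remain in April 2055 after the 1st (30 − 1).
Full months from May 2055 through December 2055 contribute their day counts.
Then 21 days into January 2056.
Total: 29 + 31 + 30 + 31 + 31 + 30 + 31 + 30 + 31 + 21 = 295.

295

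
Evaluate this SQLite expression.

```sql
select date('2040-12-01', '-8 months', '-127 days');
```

2039-11-26

Adding -8 months to 2040-12-01 gives 2040-04-01.
Applying '-127 days' to 2040-04-01: counting 127 days back gives 2039-11-26.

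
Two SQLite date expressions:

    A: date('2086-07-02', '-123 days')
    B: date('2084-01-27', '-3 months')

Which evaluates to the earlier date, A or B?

B

A = 2086-03-01.
B = 2083-10-27.
B is earlier.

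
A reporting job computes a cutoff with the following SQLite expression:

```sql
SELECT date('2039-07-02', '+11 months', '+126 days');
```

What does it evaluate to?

2040-10-06

Adding +11 months to 2039-07-02 gives 2040-06-02.
Applying '+126 days' to 2040-06-02: counting 126 days forward gives 2040-10-06.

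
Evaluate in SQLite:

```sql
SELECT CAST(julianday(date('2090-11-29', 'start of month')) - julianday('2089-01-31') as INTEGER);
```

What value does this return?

639

`start of month` rewinds 2090-11-29 to 2090-11-01.
0 days remain in January 2089 after the 31st (31 − 31).
Full months from February 2089 through October 2090 contribute their day counts.
Then 1 day into November 2090.
Total: 0 + 28 + 31 + 30 + 31 + 30 + 31 + 31 + 30 + 31 + 30 + 31 + 31 + 28 + 31 + 30 + 31 + 30 + 31 + 31 + 30 + 31 + 1 = 639.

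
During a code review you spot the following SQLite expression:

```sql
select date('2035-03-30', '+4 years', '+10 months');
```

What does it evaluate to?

Adding +4 years to 2035-03-30 gives 2039-03-30.
Adding +10 months to 2039-03-30 gives 2040-01-30.

2040-01-30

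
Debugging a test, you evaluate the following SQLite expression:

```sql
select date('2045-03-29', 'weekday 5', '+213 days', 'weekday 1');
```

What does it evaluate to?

`weekday 5` advances to the next Friday; 2045-03-29 is a Wednesday, so it moves forward to 2045-03-31.
Applying '+213 days' to 2045-03-31: counting 213 days forward gives 2045-10-30.
`weekday 1` advances to the next Monday; 2045-10-30 is already a Monday, so it stays at 2045-10-30.

2045-10-30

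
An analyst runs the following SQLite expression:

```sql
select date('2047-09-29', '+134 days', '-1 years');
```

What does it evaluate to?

2047-02-10

Applying '+134 days' to 2047-09-29: counting 134 days forward gives 2048-02-10.
Adding -1 year to 2048-02-10 gives 2047-02-10.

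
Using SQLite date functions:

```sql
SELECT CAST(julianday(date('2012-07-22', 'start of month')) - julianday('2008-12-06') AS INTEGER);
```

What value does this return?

1303

`start of month` rewinds 2012-07-22 to 2012-07-01.
25 days remain in December 2008 after the 6th (31 − 6).
Full months from January 2009 through June 2012 contribute their day counts.
Then 1 day into July 2012.
Total: 25 + 31 + 28 + 31 + 30 + 31 + 30 + 31 + 31 + 30 + 31 + 30 + 31 + 31 + 28 + 31 + 30 + 31 + 30 + 31 + 31 + 30 + 31 + 30 + 31 + 31 + 28 + 31 + 30 + 31 + 30 + 31 + 31 + 30 + 31 + 30 + 31 + 31 + 29 + 31 + 30 + 31 + 30 + 1 = 1303.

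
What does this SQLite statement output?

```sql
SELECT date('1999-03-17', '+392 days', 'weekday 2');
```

Applying '+392 days' to 1999-03-17: counting 392 days forward gives 2000-04-12.
`weekday 2` advances to the next Tuesday; 2000-04-12 is a Wednesday, so it moves forward to 2000-04-18.

2000-04-18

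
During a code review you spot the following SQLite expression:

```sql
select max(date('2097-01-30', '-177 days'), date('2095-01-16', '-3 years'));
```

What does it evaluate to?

2096-08-06

date('2097-01-30', '-177 days') → 2096-08-06.
date('2095-01-16', '-3 years') → 2092-01-16.
Later of the two is 2096-08-06.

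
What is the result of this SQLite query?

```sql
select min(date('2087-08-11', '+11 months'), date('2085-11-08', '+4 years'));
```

date('2087-08-11', '+11 months') → 2088-07-11.
date('2085-11-08', '+4 years') → 2089-11-08.
Earlier of the two is 2088-07-11.

2088-07-11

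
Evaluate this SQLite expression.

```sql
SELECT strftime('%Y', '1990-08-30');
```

`%Y` extracts the 4-digit year: 1990.

1990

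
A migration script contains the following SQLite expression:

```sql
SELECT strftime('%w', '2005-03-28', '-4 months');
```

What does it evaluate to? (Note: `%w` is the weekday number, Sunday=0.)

0

First apply '-4 months': 2005-03-28 → 2004-11-28.
2004-11-28 is a Sunday; with Sunday=0 that is 0.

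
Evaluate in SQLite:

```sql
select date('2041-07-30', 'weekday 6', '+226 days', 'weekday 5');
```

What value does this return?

2042-03-21

`weekday 6` advances to the next Saturday; 2041-07-30 is a Tuesday, so it moves forward to 2041-08-03.
Applying '+226 days' to 2041-08-03: counting 226 days forward gives 2042-03-17.
`weekday 5` advances to the next Friday; 2042-03-17 is a Monday, so it moves forward to 2042-03-21.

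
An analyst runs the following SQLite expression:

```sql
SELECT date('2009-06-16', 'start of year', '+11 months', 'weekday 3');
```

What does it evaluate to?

2009-12-02

`start of year` rewinds 2009-06-16 to 2009-01-01.
Adding +11 months to 2009-01-01 gives 2009-12-01.
`weekday 3` advances to the next Wednesday; 2009-12-01 is a Tuesday, so it moves forward to 2009-12-02.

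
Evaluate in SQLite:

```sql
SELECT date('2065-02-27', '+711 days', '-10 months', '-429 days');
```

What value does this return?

Applying '+711 days' to 2065-02-27: counting 711 days forward gives 2067-02-08.
Adding -10 months to 2067-02-08 gives 2066-04-08.
Applying '-429 days' to 2066-04-08: counting 429 days back gives 2065-02-03.

2065-02-03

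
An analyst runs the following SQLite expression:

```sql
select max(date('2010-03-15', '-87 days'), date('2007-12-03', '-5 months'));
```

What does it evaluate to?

2009-12-18

date('2010-03-15', '-87 days') → 2009-12-18.
date('2007-12-03', '-5 months') → 2007-07-03.
Later of the two is 2009-12-18.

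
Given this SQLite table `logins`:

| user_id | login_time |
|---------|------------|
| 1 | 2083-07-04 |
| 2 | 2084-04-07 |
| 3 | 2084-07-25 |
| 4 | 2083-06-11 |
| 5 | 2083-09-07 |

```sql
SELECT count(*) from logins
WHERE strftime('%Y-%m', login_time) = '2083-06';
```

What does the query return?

1

Rows with year-month 2083-06: 2083-06-11 → 1.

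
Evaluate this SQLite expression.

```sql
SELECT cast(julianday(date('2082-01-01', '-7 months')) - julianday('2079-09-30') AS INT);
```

610

Adding -7 months to 2082-01-01 gives 2081-06-01.
0 days remain in September 2079 after the 30th (30 − 30).
Full months from October 2079 through May 2081 contribute their day counts.
Then 1 day into June 2081.
Total: 0 + 31 + 30 + 31 + 31 + 29 + 31 + 30 + 31 + 30 + 31 + 31 + 30 + 31 + 30 + 31 + 31 + 28 + 31 + 30 + 31 + 1 = 610.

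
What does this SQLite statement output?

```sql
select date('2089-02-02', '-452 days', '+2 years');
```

Applying '-452 days' to 2089-02-02: counting 452 days back gives 2087-11-08.
Adding +2 years to 2087-11-08 gives 2089-11-08.

2089-11-08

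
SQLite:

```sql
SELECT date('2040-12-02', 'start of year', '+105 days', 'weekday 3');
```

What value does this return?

2040-04-18

`start of year` rewinds 2040-12-02 to 2040-01-01.
Applying '+105 days' to 2040-01-01: counting 105 days forward gives 2040-04-15.
`weekday 3` advances to the next Wednesday; 2040-04-15 is a Sunday, so it moves forward to 2040-04-18.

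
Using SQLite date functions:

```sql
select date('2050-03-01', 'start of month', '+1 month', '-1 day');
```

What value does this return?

`start of month` rewinds 2050-03-01 to 2050-03-01.
Adding +1 month to 2050-03-01 gives 2050-04-01.
Going back 1 day from 2050-04-01 reaches 2050-03-31 (last day of March, 31 days).

2050-03-31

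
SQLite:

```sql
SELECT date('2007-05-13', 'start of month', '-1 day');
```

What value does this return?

`start of month` rewinds 2007-05-13 to 2007-05-01.
Going back 1 day from 2007-05-01 reaches 2007-04-30 (last day of April, 30 days).

2007-04-30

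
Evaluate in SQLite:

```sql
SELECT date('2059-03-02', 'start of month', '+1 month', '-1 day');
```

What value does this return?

2059-03-31

`start of month` rewinds 2059-03-02 to 2059-03-01.
Adding +1 month to 2059-03-01 gives 2059-04-01.
Going back 1 day from 2059-04-01 reaches 2059-03-31 (last day of March, 31 days).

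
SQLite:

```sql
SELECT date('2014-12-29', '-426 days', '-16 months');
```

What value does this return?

Applying '-426 days' to 2014-12-29: counting 426 days back gives 2013-10-29.
Adding -16 months to 2013-10-29 gives 2012-06-29.

2012-06-29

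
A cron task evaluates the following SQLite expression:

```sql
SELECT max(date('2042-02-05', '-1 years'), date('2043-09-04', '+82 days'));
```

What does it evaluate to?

date('2042-02-05', '-1 years') → 2041-02-05.
date('2043-09-04', '+82 days') → 2043-11-25.
Later of the two is 2043-11-25.

2043-11-25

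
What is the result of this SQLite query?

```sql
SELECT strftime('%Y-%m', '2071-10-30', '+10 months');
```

2072-08

First apply '+10 months': 2071-10-30 → 2072-08-30.
`%Y-%m` extracts the year-month: 2072-08.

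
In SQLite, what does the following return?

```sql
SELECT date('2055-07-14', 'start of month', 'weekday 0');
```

`start of month` rewinds 2055-07-14 to 2055-07-01.
`weekday 0` advances to the next Sunday; 2055-07-01 is a Thursday, so it moves forward to 2055-07-04.

2055-07-04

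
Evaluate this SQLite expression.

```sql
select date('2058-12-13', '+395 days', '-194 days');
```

Applying '+395 days' to 2058-12-13: counting 395 days forward gives 2060-01-12.
Applying '-194 days' to 2060-01-12: counting 194 days back gives 2059-07-02.

2059-07-02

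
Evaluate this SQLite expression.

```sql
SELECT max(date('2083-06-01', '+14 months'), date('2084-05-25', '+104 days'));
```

date('2083-06-01', '+14 months') → 2084-08-01.
date('2084-05-25', '+104 days') → 2084-09-06.
Later of the two is 2084-09-06.

2084-09-06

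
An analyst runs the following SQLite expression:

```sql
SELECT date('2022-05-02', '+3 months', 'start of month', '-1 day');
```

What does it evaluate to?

2022-07-31

Adding +3 months to 2022-05-02 gives 2022-08-02.
`start of month` rewinds 2022-08-02 to 2022-08-01.
Going back 1 day from 2022-08-01 reaches 2022-07-31 (last day of July, 31 days).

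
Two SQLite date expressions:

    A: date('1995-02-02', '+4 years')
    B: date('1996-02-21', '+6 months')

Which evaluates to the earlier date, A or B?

A = 1999-02-02.
B = 1996-08-21.
B is earlier.

B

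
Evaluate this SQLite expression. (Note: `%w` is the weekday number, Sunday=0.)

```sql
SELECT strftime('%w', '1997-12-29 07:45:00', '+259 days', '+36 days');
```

First apply '+259 days', '+36 days': 1997-12-29 07:45:00 → 1998-10-20 07:45:00.
1998-10-20 is a Tuesday; with Sunday=0 that is 2.

2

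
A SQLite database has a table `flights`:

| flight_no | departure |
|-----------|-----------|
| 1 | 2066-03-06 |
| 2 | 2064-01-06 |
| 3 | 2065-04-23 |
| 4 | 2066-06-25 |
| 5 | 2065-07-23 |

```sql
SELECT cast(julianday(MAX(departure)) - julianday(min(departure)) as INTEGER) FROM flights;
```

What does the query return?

901

MIN = 2064-01-06, MAX = 2066-06-25.
25 days remain in January 2064 after the 6th (31 − 6).
Full months from February 2064 through May 2066 contribute their day counts.
Then 25 days into June 2066.
Total: 25 + 29 + 31 + 30 + 31 + 30 + 31 + 31 + 30 + 31 + 30 + 31 + 31 + 28 + 31 + 30 + 31 + 30 + 31 + 31 + 30 + 31 + 30 + 31 + 31 + 28 + 31 + 30 + 31 + 25 = 901.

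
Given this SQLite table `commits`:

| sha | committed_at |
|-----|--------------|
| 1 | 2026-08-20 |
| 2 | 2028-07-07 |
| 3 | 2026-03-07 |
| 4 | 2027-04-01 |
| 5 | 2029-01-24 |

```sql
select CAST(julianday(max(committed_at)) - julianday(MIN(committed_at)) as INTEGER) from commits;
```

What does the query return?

1054

MIN = 2026-03-07, MAX = 2029-01-24.
24 days remain in March 2026 after the 7th (31 − 7).
Full months from April 2026 through December 2028 contribute their day counts.
Then 24 days into January 2029.
Total: 24 + 30 + 31 + 30 + 31 + 31 + 30 + 31 + 30 + 31 + 31 + 28 + 31 + 30 + 31 + 30 + 31 + 31 + 30 + 31 + 30 + 31 + 31 + 29 + 31 + 30 + 31 + 30 + 31 + 31 + 30 + 31 + 30 + 31 + 24 = 1054.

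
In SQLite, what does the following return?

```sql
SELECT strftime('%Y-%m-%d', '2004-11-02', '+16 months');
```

2006-03-02

First apply '+16 months': 2004-11-02 → 2006-03-02.
`%Y-%m-%d` extracts the ISO date: 2006-03-02.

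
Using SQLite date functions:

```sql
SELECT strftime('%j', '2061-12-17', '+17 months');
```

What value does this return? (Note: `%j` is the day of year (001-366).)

137

First apply '+17 months': 2061-12-17 → 2063-05-17.
Day-of-year for 2063-05-17: days since 2063-01-01 inclusive = 137, zero-padded to 137.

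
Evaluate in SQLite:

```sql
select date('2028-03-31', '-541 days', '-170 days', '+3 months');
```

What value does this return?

2026-07-20

Applying '-541 days' to 2028-03-31: counting 541 days back gives 2026-10-07.
Applying '-170 days' to 2026-10-07: counting 170 days back gives 2026-04-20.
Adding +3 months to 2026-04-20 gives 2026-07-20.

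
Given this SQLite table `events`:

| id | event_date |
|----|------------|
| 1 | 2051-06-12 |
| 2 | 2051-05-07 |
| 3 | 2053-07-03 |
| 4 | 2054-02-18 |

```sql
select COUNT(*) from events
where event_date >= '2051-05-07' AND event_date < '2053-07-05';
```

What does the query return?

Rows in [2051-05-07, 2053-07-05): 2051-06-12, 2051-05-07, 2053-07-03 → 3 rows.

3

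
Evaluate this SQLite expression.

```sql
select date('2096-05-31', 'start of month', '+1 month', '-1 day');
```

`start of month` rewinds 2096-05-31 to 2096-05-01.
Adding +1 month to 2096-05-01 gives 2096-06-01.
Going back 1 day from 2096-06-01 reaches 2096-05-31 (last day of May, 31 days).

2096-05-31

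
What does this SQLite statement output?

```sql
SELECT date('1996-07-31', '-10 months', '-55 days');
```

1995-08-07

Adding -10 months to 1996-07-31 targets 1995-09-31. September 1995 has only 30 days, so SQLite normalizes the 1-day overflow forward to 1995-10-01.
Applying '-55 days' to 1995-10-01: counting 55 days back gives 1995-08-07.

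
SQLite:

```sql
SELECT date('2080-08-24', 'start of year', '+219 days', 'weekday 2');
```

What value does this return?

`start of year` rewinds 2080-08-24 to 2080-01-01.
Applying '+219 days' to 2080-01-01: counting 219 days forward gives 2080-08-07.
`weekday 2` advances to the next Tuesday; 2080-08-07 is a Wednesday, so it moves forward to 2080-08-13.

2080-08-13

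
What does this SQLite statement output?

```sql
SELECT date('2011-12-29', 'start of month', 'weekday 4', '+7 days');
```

2011-12-08

`start of month` rewinds 2011-12-29 to 2011-12-01.
`weekday 4` advances to the next Thursday; 2011-12-01 is already a Thursday, so it stays at 2011-12-01.
Advancing 7 more days within December lands on 2011-12-08.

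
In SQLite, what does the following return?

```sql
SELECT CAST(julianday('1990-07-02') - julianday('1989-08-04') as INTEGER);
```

27 days remain in August 1989 after the 4th (31 − 4).
Full months from September 1989 through June 1990 contribute their day counts.
Then 2 days into July 1990.
Total: 27 + 30 + 31 + 30 + 31 + 31 + 28 + 31 + 30 + 31 + 30 + 2 = 332.

332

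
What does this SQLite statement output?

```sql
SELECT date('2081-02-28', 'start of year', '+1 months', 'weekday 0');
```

`start of year` rewinds 2081-02-28 to 2081-01-01.
Adding +1 month to 2081-01-01 gives 2081-02-01.
`weekday 0` advances to the next Sunday; 2081-02-01 is a Saturday, so it moves forward to 2081-02-02.

2081-02-02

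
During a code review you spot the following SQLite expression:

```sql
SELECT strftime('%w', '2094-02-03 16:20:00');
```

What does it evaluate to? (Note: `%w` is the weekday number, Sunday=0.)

2094-02-03 is a Wednesday; with Sunday=0 that is 3.

3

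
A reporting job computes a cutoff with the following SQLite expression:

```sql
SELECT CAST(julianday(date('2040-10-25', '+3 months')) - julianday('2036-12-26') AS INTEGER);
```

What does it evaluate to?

1491

Adding +3 months to 2040-10-25 gives 2041-01-25.
5 days remain in December 2036 after the 26th (31 − 26).
Full months from January 2037 through December 2040 contribute their day counts.
Then 25 days into January 2041.
Total: 5 + 31 + 28 + 31 + 30 + 31 + 30 + 31 + 31 + 30 + 31 + 30 + 31 + 31 + 28 + 31 + 30 + 31 + 30 + 31 + 31 + 30 + 31 + 30 + 31 + 31 + 28 + 31 + 30 + 31 + 30 + 31 + 31 + 30 + 31 + 30 + 31 + 31 + 29 + 31 + 30 + 31 + 30 + 31 + 31 + 30 + 31 + 30 + 31 + 25 = 1491.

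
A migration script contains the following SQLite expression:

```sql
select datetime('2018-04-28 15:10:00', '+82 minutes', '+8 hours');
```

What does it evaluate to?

2018-04-29 00:32:00

82 minutes = 1h 22m; +82 minutes from 2018-04-28 15:10:00 is 2018-04-28 16:32:00.
+8 hours from 2018-04-28 16:32:00 is 2018-04-29 00:32:00 (crosses midnight).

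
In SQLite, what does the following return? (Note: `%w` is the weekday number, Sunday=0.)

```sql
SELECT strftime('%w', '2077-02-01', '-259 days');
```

First apply '-259 days': 2077-02-01 → 2076-05-18.
2076-05-18 is a Monday; with Sunday=0 that is 1.

1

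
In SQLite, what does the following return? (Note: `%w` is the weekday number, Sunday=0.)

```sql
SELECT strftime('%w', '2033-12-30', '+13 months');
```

2

First apply '+13 months': 2033-12-30 → 2035-01-30.
2035-01-30 is a Tuesday; with Sunday=0 that is 2.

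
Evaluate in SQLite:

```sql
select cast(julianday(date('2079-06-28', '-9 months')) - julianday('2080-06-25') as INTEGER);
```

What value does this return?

-636

Adding -9 months to 2079-06-28 gives 2078-09-28.
2 days remain in September 2078 after the 28th (30 − 28).
Full months from October 2078 through May 2080 contribute their day counts.
Then 25 days into June 2080.
Total: 2 + 31 + 30 + 31 + 31 + 28 + 31 + 30 + 31 + 30 + 31 + 31 + 30 + 31 + 30 + 31 + 31 + 29 + 31 + 30 + 31 + 25 = 636.
The subtraction is earlier − later, so the result is −636 → -636.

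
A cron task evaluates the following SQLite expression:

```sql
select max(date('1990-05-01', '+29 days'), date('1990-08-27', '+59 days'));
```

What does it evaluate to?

1990-10-25

date('1990-05-01', '+29 days') → 1990-05-30.
date('1990-08-27', '+59 days') → 1990-10-25.
Later of the two is 1990-10-25.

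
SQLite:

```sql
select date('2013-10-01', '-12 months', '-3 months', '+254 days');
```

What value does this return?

Adding -12 months to 2013-10-01 gives 2012-10-01.
Adding -3 months to 2012-10-01 gives 2012-07-01.
Applying '+254 days' to 2012-07-01: counting 254 days forward gives 2013-03-12.

2013-03-12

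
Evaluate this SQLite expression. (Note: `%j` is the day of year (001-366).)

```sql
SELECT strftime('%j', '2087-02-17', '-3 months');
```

First apply '-3 months': 2087-02-17 → 2086-11-17.
Day-of-year for 2086-11-17: days since 2086-01-01 inclusive = 321, zero-padded to 321.

321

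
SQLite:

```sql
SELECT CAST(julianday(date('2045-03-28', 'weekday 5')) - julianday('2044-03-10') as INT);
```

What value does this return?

`weekday 5` advances to the next Friday; 2045-03-28 is a Tuesday, so it moves forward to 2045-03-31.
21 days remain in March 2044 after the 10th (31 − 10).
Full months from April 2044 through February 2045 contribute their day counts.
Then 31 days into March 2045.
Total: 21 + 30 + 31 + 30 + 31 + 31 + 30 + 31 + 30 + 31 + 31 + 28 + 31 = 386.

386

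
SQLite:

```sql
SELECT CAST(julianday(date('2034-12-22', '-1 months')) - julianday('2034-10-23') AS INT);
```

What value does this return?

30

Adding -1 month to 2034-12-22 gives 2034-11-22.
8 days remain in October 2034 after the 23rd (31 − 23).
Then 22 days into November 2034.
Total: 8 + 22 = 30.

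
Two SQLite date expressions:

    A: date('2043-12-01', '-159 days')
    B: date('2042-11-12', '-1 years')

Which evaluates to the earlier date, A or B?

A = 2043-06-25.
B = 2041-11-12.
B is earlier.

B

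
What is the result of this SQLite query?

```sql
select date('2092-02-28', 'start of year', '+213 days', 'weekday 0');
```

`start of year` rewinds 2092-02-28 to 2092-01-01.
Applying '+213 days' to 2092-01-01: counting 213 days forward gives 2092-08-01.
`weekday 0` advances to the next Sunday; 2092-08-01 is a Friday, so it moves forward to 2092-08-03.

2092-08-03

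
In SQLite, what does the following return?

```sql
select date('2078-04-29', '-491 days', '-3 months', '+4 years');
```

Applying '-491 days' to 2078-04-29: counting 491 days back gives 2076-12-24.
Adding -3 months to 2076-12-24 gives 2076-09-24.
Adding +4 years to 2076-09-24 gives 2080-09-24.

2080-09-24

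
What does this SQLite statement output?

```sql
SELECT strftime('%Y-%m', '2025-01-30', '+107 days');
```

First apply '+107 days': 2025-01-30 → 2025-05-17.
`%Y-%m` extracts the year-month: 2025-05.

2025-05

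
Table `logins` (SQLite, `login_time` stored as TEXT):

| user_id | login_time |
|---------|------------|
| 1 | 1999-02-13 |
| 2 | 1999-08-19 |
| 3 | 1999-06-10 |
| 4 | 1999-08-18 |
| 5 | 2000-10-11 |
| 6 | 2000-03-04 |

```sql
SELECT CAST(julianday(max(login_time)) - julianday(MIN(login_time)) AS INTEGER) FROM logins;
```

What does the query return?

MIN = 1999-02-13, MAX = 2000-10-11.
15 days remain in February 1999 after the 13th (28 − 13).
Full months from March 1999 through September 2000 contribute their day counts.
Then 11 days into October 2000.
Total: 15 + 31 + 30 + 31 + 30 + 31 + 31 + 30 + 31 + 30 + 31 + 31 + 29 + 31 + 30 + 31 + 30 + 31 + 31 + 30 + 11 = 606.

606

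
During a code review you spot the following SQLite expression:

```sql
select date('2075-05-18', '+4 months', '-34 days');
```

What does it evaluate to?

2075-08-15

Adding +4 months to 2075-05-18 gives 2075-09-18.
Going back 18 days from 2075-09-18 reaches 2075-08-31 (last day of August, 31 days).
Going back 16 days within August lands on 2075-08-15.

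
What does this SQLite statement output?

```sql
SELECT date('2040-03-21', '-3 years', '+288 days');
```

Adding -3 years to 2040-03-21 gives 2037-03-21.
Applying '+288 days' to 2037-03-21: counting 288 days forward gives 2038-01-03.

2038-01-03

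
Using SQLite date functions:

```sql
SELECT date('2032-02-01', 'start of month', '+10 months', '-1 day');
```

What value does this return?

`start of month` rewinds 2032-02-01 to 2032-02-01.
Adding +10 months to 2032-02-01 gives 2032-12-01.
Going back 1 day from 2032-12-01 reaches 2032-11-30 (last day of November, 30 days).

2032-11-30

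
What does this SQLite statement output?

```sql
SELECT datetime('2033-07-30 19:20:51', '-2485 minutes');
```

2033-07-29 01:55:51

2485 minutes = 41h 25m; -2485 minutes from 2033-07-30 19:20:51 is 2033-07-29 01:55:51 (crosses midnight).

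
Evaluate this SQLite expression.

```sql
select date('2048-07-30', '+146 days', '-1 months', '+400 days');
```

Applying '+146 days' to 2048-07-30: counting 146 days forward gives 2048-12-23.
Adding -1 month to 2048-12-23 gives 2048-11-23.
Applying '+400 days' to 2048-11-23: counting 400 days forward gives 2049-12-28.

2049-12-28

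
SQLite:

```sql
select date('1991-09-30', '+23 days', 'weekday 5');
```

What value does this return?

September 1991 has 30 days; 0 remain after the 30th, so 1 days reach 1991-10-01.
Advancing 22 more days within October lands on 1991-10-23.
`weekday 5` advances to the next Friday; 1991-10-23 is a Wednesday, so it moves forward to 1991-10-25.

1991-10-25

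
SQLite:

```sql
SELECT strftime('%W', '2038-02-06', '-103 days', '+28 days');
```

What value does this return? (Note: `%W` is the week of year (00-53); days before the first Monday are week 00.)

47

First apply '-103 days', '+28 days': 2038-02-06 → 2037-11-23.
2037-11-23 is a Monday. SQLite's %W counts Mondays since the year started; the result is 47.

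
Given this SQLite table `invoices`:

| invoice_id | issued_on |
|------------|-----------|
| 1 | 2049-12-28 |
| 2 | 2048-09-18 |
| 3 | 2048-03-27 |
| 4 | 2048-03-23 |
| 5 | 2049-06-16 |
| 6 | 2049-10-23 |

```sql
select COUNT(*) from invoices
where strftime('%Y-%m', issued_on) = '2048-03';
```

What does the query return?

Rows with year-month 2048-03: 2048-03-27, 2048-03-23 → 2.

2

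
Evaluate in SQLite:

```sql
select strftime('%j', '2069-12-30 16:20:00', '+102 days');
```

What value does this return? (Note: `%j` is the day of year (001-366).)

First apply '+102 days': 2069-12-30 16:20:00 → 2070-04-11 16:20:00.
Day-of-year for 2070-04-11: days since 2070-01-01 inclusive = 101, zero-padded to 101.

101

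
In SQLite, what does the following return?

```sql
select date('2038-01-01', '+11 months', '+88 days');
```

2039-02-27

Adding +11 months to 2038-01-01 gives 2038-12-01.
Applying '+88 days' to 2038-12-01: counting 88 days forward gives 2039-02-27.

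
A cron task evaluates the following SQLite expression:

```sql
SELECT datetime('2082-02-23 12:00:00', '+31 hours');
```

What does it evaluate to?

+31 hours from 2082-02-23 12:00:00 is 2082-02-24 19:00:00 (crosses midnight).

2082-02-24 19:00:00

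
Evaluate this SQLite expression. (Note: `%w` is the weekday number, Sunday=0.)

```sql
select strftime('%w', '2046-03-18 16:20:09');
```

2046-03-18 is a Sunday; with Sunday=0 that is 0.

0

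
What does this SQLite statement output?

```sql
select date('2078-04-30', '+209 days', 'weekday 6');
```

Applying '+209 days' to 2078-04-30: counting 209 days forward gives 2078-11-25.
`weekday 6` advances to the next Saturday; 2078-11-25 is a Friday, so it moves forward to 2078-11-26.

2078-11-26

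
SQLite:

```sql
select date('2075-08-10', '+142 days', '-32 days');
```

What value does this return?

Applying '+142 days' to 2075-08-10: counting 142 days forward gives 2075-12-30.
Going back 30 days from 2075-12-30 reaches 2075-11-30 (last day of November, 30 days).
Going back 2 days within November lands on 2075-11-28.

2075-11-28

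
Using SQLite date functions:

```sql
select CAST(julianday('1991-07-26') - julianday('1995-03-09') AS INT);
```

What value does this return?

5 days remain in July 1991 after the 26th (31 − 26).
Full months from August 1991 through February 1995 contribute their day counts.
Then 9 days into March 1995.
Total: 5 + 31 + 30 + 31 + 30 + 31 + 31 + 29 + 31 + 30 + 31 + 30 + 31 + 31 + 30 + 31 + 30 + 31 + 31 + 28 + 31 + 30 + 31 + 30 + 31 + 31 + 30 + 31 + 30 + 31 + 31 + 28 + 31 + 30 + 31 + 30 + 31 + 31 + 30 + 31 + 30 + 31 + 31 + 28 + 9 = 1322.
The subtraction is earlier − later, so the result is −1322 → -1322.

-1322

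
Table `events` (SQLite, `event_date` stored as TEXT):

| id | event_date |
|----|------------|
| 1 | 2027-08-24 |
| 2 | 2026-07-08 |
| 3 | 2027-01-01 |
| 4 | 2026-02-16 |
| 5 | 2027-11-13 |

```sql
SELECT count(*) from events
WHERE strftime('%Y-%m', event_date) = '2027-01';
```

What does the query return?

Rows with year-month 2027-01: 2027-01-01 → 1.

1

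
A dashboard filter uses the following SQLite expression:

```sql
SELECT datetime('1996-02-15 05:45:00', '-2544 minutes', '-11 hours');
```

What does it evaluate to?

1996-02-13 00:21:00

2544 minutes = 42h 24m; -2544 minutes from 1996-02-15 05:45:00 is 1996-02-13 11:21:00 (crosses midnight).
-11 hours from 1996-02-13 11:21:00 is 1996-02-13 00:21:00.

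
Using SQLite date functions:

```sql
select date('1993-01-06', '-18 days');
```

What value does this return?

Going back 6 days from 1993-01-06 reaches 1992-12-31 (last day of December, 31 days).
Going back 12 days within December lands on 1992-12-19.

1992-12-19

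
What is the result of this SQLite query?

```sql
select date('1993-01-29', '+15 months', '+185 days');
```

Adding +15 months to 1993-01-29 gives 1994-04-29.
Applying '+185 days' to 1994-04-29: counting 185 days forward gives 1994-10-31.

1994-10-31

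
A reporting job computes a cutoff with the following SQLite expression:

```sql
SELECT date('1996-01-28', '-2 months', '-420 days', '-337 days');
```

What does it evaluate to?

Adding -2 months to 1996-01-28 gives 1995-11-28.
Applying '-420 days' to 1995-11-28: counting 420 days back gives 1994-10-04.
Applying '-337 days' to 1994-10-04: counting 337 days back gives 1993-11-01.

1993-11-01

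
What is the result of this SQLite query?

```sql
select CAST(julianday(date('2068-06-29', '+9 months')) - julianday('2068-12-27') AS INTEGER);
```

Adding +9 months to 2068-06-29 gives 2069-03-29.
4 days remain in December 2068 after the 27th (31 − 27).
January 2069: 31 days.
February 2069: 28 days.
Then 29 days into March 2069.
Total: 4 + 31 + 28 + 29 = 92.

92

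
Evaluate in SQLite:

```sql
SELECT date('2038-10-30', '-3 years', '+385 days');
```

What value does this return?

Adding -3 years to 2038-10-30 gives 2035-10-30.
Applying '+385 days' to 2035-10-30: counting 385 days forward gives 2036-11-18.

2036-11-18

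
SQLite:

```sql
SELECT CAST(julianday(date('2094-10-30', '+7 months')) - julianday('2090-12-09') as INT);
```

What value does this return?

Adding +7 months to 2094-10-30 gives 2095-05-30.
22 days remain in December 2090 after the 9th (31 − 9).
Full months from January 2091 through April 2095 contribute their day counts.
Then 30 days into May 2095.
Total: 22 + 31 + 28 + 31 + 30 + 31 + 30 + 31 + 31 + 30 + 31 + 30 + 31 + 31 + 29 + 31 + 30 + 31 + 30 + 31 + 31 + 30 + 31 + 30 + 31 + 31 + 28 + 31 + 30 + 31 + 30 + 31 + 31 + 30 + 31 + 30 + 31 + 31 + 28 + 31 + 30 + 31 + 30 + 31 + 31 + 30 + 31 + 30 + 31 + 31 + 28 + 31 + 30 + 30 = 1633.

1633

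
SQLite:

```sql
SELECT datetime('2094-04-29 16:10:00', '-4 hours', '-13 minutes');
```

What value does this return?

-4 hours from 2094-04-29 16:10:00 is 2094-04-29 12:10:00.
-13 minutes from 2094-04-29 12:10:00 is 2094-04-29 11:57:00.

2094-04-29 11:57:00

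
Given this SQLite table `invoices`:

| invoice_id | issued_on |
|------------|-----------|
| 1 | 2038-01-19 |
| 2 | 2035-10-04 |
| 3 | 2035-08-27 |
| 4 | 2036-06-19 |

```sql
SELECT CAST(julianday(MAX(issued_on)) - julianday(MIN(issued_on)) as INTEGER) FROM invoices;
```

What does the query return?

876

MIN = 2035-08-27, MAX = 2038-01-19.
4 days remain in August 2035 after the 27th (31 − 27).
Full months from September 2035 through December 2037 contribute their day counts.
Then 19 days into January 2038.
Total: 4 + 30 + 31 + 30 + 31 + 31 + 29 + 31 + 30 + 31 + 30 + 31 + 31 + 30 + 31 + 30 + 31 + 31 + 28 + 31 + 30 + 31 + 30 + 31 + 31 + 30 + 31 + 30 + 31 + 19 = 876.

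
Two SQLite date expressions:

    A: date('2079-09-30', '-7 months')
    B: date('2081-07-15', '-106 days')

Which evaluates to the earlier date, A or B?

A

A = 2079-03-02.
B = 2081-03-31.
A is earlier.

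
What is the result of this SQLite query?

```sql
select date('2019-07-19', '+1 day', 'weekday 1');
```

2019-07-22

Advancing 1 more day within July lands on 2019-07-20.
`weekday 1` advances to the next Monday; 2019-07-20 is a Saturday, so it moves forward to 2019-07-22.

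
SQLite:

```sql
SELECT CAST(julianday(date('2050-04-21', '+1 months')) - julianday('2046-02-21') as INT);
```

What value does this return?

Adding +1 month to 2050-04-21 gives 2050-05-21.
7 days remain in February 2046 after the 21st (28 − 21).
Full months from March 2046 through April 2050 contribute their day counts.
Then 21 days into May 2050.
Total: 7 + 31 + 30 + 31 + 30 + 31 + 31 + 30 + 31 + 30 + 31 + 31 + 28 + 31 + 30 + 31 + 30 + 31 + 31 + 30 + 31 + 30 + 31 + 31 + 29 + 31 + 30 + 31 + 30 + 31 + 31 + 30 + 31 + 30 + 31 + 31 + 28 + 31 + 30 + 31 + 30 + 31 + 31 + 30 + 31 + 30 + 31 + 31 + 28 + 31 + 30 + 21 = 1550.

1550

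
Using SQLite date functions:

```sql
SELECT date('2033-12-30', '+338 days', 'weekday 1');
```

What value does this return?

Applying '+338 days' to 2033-12-30: counting 338 days forward gives 2034-12-03.
`weekday 1` advances to the next Monday; 2034-12-03 is a Sunday, so it moves forward to 2034-12-04.

2034-12-04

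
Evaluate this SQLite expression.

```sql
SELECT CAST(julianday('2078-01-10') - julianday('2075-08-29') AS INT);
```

2 days remain in August 2075 after the 29th (31 − 29).
Full months from September 2075 through December 2077 contribute their day counts.
Then 10 days into January 2078.
Total: 2 + 30 + 31 + 30 + 31 + 31 + 29 + 31 + 30 + 31 + 30 + 31 + 31 + 30 + 31 + 30 + 31 + 31 + 28 + 31 + 30 + 31 + 30 + 31 + 31 + 30 + 31 + 30 + 31 + 10 = 865.

865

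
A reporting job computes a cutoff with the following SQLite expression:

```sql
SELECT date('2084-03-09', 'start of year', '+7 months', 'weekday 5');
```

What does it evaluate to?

2084-08-04

`start of year` rewinds 2084-03-09 to 2084-01-01.
Adding +7 months to 2084-01-01 gives 2084-08-01.
`weekday 5` advances to the next Friday; 2084-08-01 is a Tuesday, so it moves forward to 2084-08-04.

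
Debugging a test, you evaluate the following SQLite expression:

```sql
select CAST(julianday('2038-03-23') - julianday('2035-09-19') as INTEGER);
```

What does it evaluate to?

11 days remain in September 2035 after the 19th (30 − 19).
Full months from October 2035 through February 2038 contribute their day counts.
Then 23 days into March 2038.
Total: 11 + 31 + 30 + 31 + 31 + 29 + 31 + 30 + 31 + 30 + 31 + 31 + 30 + 31 + 30 + 31 + 31 + 28 + 31 + 30 + 31 + 30 + 31 + 31 + 30 + 31 + 30 + 31 + 31 + 28 + 23 = 916.

916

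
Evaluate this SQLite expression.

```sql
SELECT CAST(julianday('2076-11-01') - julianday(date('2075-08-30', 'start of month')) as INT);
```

458

`start of month` rewinds 2075-08-30 to 2075-08-01.
30 days remain in August 2075 after the 1st (31 − 1).
Full months from September 2075 through October 2076 contribute their day counts.
Then 1 day into November 2076.
Total: 30 + 30 + 31 + 30 + 31 + 31 + 29 + 31 + 30 + 31 + 30 + 31 + 31 + 30 + 31 + 1 = 458.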